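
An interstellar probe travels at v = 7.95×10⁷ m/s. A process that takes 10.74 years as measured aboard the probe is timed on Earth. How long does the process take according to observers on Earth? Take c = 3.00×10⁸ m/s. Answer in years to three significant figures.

Δt = 11.1 years

β = 7.95×10⁷/3.00×10⁸ = 0.2650; γ = 1/√(1 − 0.2650²) = 1.037
The interval measured aboard the probe is the proper time (both events occur at the same place in that frame); the lab-frame interval is Δt = γτ = 1.037 × 10.74 years.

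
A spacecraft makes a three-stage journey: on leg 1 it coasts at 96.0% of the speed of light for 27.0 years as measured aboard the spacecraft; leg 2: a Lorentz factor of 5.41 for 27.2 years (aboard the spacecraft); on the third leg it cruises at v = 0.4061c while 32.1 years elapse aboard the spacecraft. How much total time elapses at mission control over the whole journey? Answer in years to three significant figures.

Δt = 279 years

Leg 1: β = 0.960; γ = 1/√(1 − 0.960²) = 1/√0.07840 = 3.571; Δt_1 = 3.571 × 27.0 = 96.43 years.
Leg 2: γ = 5.41; Δt_2 = 5.410 × 27.2 = 147.2 years.
Leg 3: γ = 1/√(1 − 0.4061²) = 1/√0.8351 = 1.094; Δt_3 = 1.094 × 32.1 = 35.13 years.
Total: 96.43 + 147.2 + 35.13 years.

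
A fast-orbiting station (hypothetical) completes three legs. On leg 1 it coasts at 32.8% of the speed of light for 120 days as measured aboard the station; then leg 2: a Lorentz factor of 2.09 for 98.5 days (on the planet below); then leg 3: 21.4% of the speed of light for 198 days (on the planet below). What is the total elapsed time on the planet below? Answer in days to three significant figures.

Δt = 424 days

Leg 1: β = 0.328; γ = 1/√(1 − 0.328²) = 1/√0.8924 = 1.059; Δt_1 = 1.059 × 120 = 127.0 days.
Leg 2: 98.5 days is already measured on the planet below.
Leg 3: 198 days is already measured on the planet below.
Total: 127.0 + 98.50 + 198.0 days.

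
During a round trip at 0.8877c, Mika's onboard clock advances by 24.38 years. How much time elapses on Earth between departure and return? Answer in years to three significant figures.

γ = 1/√(1 − 0.8877²) = 1/√0.2120 = 2.172
Earth-frame duration is the dilated interval: Δt = γτ = 2.172 × 24.38 years.

Δt = 53.0 years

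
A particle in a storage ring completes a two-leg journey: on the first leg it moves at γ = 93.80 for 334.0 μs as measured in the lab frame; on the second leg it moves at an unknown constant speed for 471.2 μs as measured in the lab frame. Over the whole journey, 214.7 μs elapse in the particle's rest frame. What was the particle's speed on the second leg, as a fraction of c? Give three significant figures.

β = 0.894

Leg 1: γ = 93.80; τ_1 = 334.0/93.80 = 3.561 μs.
Leg 2: speed unknown; τ_2 = 471.2/γ_2.
Total proper time: 3.561 + τ_2 = 214.7, so τ_2 = 214.7 − 3.561 = 211.1 μs.
γ_2 = 471.2/211.1 = 2.232; β = √(1 − 1/γ²) = √0.7992.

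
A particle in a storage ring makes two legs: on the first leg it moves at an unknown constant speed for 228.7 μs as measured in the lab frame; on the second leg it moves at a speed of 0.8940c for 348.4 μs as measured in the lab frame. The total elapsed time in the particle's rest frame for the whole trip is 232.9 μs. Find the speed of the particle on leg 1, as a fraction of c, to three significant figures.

Leg 1: speed unknown; τ_1 = 228.7/γ_1.
Leg 2: γ = 1/√(1 − 0.8940²) = 1/√0.2008 = 2.232; τ_2 = 348.4/2.232 = 156.1 μs.
Total proper time: τ_1 + 156.1 = 232.9, so τ_1 = 232.9 − 156.1 = 76.79 μs.
γ_1 = 228.7/76.79 = 2.978; β = √(1 − 1/γ²) = √0.8873.

β = 0.942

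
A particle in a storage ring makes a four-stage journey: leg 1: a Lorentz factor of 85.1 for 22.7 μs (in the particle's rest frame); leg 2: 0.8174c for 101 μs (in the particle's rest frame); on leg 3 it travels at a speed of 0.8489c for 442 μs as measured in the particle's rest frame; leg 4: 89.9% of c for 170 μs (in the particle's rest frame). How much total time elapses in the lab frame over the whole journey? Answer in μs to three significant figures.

Δt = 3330 μs

Leg 1: γ = 85.1; Δt_1 = 85.10 × 22.7 = 1932 μs.
Leg 2: γ = 1/√(1 − 0.8174²) = 1/√0.3319 = 1.736; Δt_2 = 1.736 × 101 = 175.3 μs.
Leg 3: γ = 1/√(1 − 0.8489²) = 1/√0.2794 = 1.892; Δt_3 = 1.892 × 442 = 836.2 μs.
Leg 4: β = 0.899; γ = 1/√(1 − 0.899²) = 1/√0.1918 = 2.283; Δt_4 = 2.283 × 170 = 388.2 μs.
Total: 1932 + 175.3 + 836.2 + 388.2 μs.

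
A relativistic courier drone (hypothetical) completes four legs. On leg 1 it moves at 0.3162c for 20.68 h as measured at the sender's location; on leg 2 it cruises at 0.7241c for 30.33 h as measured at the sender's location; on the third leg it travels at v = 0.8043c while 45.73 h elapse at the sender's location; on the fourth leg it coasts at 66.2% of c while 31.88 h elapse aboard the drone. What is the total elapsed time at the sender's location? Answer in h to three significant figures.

Leg 1: 20.68 h is already measured at the sender's location.
Leg 2: 30.33 h is already measured at the sender's location.
Leg 3: 45.73 h is already measured at the sender's location.
Leg 4: β = 0.662; γ = 1/√(1 − 0.662²) = 1/√0.5618 = 1.334; Δt_4 = 1.334 × 31.88 = 42.53 h.
Total: 20.68 + 30.33 + 45.73 + 42.53 h.

Δt = 139 h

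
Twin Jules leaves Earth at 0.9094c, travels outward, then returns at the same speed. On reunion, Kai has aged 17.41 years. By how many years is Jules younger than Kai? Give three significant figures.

Δt − τ = 10.2 years

γ = 1/√(1 − 0.9094²) = 1/√0.1730 = 2.404
Jules's elapsed proper time: τ = 17.41/2.404 = 7.241 years.
Age gap = Δt − τ = 17.41 − 7.241 years.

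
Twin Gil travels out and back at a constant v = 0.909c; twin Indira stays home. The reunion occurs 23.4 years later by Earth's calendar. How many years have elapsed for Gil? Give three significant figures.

τ = 9.75 years

γ = 1/√(1 − 0.909²) = 1/√0.1737 = 2.399
Gil's clock measures proper time along the trip: τ = Δt/γ = 23.4/2.399 years.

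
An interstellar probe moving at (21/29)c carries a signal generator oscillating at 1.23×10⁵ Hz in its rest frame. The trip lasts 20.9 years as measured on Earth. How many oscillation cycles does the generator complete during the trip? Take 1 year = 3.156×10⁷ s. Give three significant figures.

γ = 1/√(1 − (21/29)²) = 29/20 = 1.450
The oscillator's own cycle count is N = f × τ where τ is the proper time aboard the probe. τ = Δt/γ = 20.9/1.450 = 14.41 years = 4.549×10⁸ s.
N = 1.23×10⁵ × 4.549×10⁸ = 5.595×10¹³.

N = 5.60×10¹³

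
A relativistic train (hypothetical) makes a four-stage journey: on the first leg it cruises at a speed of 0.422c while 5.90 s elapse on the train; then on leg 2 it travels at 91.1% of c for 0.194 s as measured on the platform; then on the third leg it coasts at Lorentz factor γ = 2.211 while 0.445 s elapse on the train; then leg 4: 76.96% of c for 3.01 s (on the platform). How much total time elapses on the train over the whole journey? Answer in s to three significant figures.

Leg 1: 5.90 s is already measured on the train.
Leg 2: β = 0.911; γ = 1/√(1 − 0.911²) = 1/√0.1701 = 2.425; τ_2 = 0.194/2.425 = 0.08001 s.
Leg 3: 0.445 s is already measured on the train.
Leg 4: β = 0.7696; γ = 1/√(1 − 0.7696²) = 1/√0.4077 = 1.566; τ_4 = 3.01/1.566 = 1.922 s.
Total: 5.900 + 0.08001 + 0.4450 + 1.922 s.

τ = 8.35 s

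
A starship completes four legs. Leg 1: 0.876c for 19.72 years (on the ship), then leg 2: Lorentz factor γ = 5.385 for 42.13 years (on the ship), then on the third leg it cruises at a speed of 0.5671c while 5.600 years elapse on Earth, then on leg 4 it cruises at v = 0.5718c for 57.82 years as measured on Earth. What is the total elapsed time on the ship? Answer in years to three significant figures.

τ = 114 years

Leg 1: 19.72 years is already measured on the ship.
Leg 2: 42.13 years is already measured on the ship.
Leg 3: γ = 1/√(1 − 0.5671²) = 1/√0.6784 = 1.214; τ_3 = 5.600/1.214 = 4.612 years.
Leg 4: γ = 1/√(1 − 0.5718²) = 1/√0.6730 = 1.219; τ_4 = 57.82/1.219 = 47.44 years.
Total: 19.72 + 42.13 + 4.612 + 47.44 years.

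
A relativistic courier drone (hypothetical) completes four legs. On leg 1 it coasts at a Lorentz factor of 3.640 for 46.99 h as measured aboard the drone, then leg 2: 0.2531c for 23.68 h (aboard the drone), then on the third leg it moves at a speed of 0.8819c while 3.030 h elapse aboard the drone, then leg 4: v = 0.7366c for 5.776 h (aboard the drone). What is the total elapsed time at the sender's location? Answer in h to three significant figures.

Δt = 210 h

Leg 1: γ = 3.640; Δt_1 = 3.640 × 46.99 = 171.0 h.
Leg 2: γ = 1/√(1 − 0.2531²) = 1/√0.9359 = 1.034; Δt_2 = 1.034 × 23.68 = 24.48 h.
Leg 3: γ = 1/√(1 − 0.8819²) = 1/√0.2223 = 2.121; Δt_3 = 2.121 × 3.030 = 6.427 h.
Leg 4: γ = 1/√(1 − 0.7366²) = 1/√0.4574 = 1.479; Δt_4 = 1.479 × 5.776 = 8.540 h.
Total: 171.0 + 24.48 + 6.427 + 8.540 h.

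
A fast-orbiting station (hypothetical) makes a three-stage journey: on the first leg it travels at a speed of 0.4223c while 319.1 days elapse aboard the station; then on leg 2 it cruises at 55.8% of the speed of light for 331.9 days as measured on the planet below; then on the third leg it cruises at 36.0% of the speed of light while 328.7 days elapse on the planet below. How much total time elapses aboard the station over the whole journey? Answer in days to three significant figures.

τ = 901 days

Leg 1: 319.1 days is already measured aboard the station.
Leg 2: β = 0.558; γ = 1/√(1 − 0.558²) = 1/√0.6886 = 1.205; τ_2 = 331.9/1.205 = 275.4 days.
Leg 3: β = 0.360; γ = 1/√(1 − 0.360²) = 1/√0.8704 = 1.072; τ_3 = 328.7/1.072 = 306.7 days.
Total: 319.1 + 275.4 + 306.7 days.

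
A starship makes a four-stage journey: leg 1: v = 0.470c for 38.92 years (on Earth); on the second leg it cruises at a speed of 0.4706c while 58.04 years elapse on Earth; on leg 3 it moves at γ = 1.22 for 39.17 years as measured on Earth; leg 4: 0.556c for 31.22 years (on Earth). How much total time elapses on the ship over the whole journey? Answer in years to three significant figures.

Leg 1: γ = 1/√(1 − 0.470²) = 1/√0.7791 = 1.133; τ_1 = 38.92/1.133 = 34.35 years.
Leg 2: γ = 1/√(1 − 0.4706²) = 1/√0.7785 = 1.133; τ_2 = 58.04/1.133 = 51.21 years.
Leg 3: γ = 1.22; τ_3 = 39.17/1.220 = 32.11 years.
Leg 4: γ = 1/√(1 − 0.556²) = 1/√0.6909 = 1.203; τ_4 = 31.22/1.203 = 25.95 years.
Total: 34.35 + 51.21 + 32.11 + 25.95 years.

τ = 144 years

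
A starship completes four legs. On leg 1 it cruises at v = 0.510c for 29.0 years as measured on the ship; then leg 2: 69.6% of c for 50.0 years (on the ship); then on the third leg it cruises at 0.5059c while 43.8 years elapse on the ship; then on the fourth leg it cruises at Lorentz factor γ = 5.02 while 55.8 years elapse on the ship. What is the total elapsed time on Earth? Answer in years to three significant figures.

Δt = 434 years

Leg 1: γ = 1/√(1 − 0.510²) = 1/√0.7399 = 1.163; Δt_1 = 1.163 × 29.0 = 33.71 years.
Leg 2: β = 0.696; γ = 1/√(1 − 0.696²) = 1/√0.5156 = 1.393; Δt_2 = 1.393 × 50.0 = 69.63 years.
Leg 3: γ = 1/√(1 − 0.5059²) = 1/√0.7441 = 1.159; Δt_3 = 1.159 × 43.8 = 50.78 years.
Leg 4: γ = 5.02; Δt_4 = 5.020 × 55.8 = 280.1 years.
Total: 33.71 + 69.63 + 50.78 + 280.1 years.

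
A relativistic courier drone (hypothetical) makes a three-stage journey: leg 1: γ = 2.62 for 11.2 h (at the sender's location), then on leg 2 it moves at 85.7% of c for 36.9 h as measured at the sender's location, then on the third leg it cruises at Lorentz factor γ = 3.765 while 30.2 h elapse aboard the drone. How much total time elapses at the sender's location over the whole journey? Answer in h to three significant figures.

Δt = 162 h

Leg 1: 11.2 h is already measured at the sender's location.
Leg 2: 36.9 h is already measured at the sender's location.
Leg 3: γ = 3.765; Δt_3 = 3.765 × 30.2 = 113.7 h.
Total: 11.20 + 36.90 + 113.7 h.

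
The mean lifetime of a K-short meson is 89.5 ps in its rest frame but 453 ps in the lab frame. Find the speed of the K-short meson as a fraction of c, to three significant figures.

γ = Δt/τ₀ = 453/89.5 = 5.061
β = √(1 − 1/γ²) = √(1 − 0.03903) = √0.9610

v = 0.980c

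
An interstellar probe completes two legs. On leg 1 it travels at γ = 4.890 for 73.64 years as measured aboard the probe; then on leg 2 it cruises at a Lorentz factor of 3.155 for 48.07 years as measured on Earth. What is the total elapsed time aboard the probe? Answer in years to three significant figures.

Leg 1: 73.64 years is already measured aboard the probe.
Leg 2: γ = 3.155; τ_2 = 48.07/3.155 = 15.24 years.
Total: 73.64 + 15.24 years.

τ = 88.9 years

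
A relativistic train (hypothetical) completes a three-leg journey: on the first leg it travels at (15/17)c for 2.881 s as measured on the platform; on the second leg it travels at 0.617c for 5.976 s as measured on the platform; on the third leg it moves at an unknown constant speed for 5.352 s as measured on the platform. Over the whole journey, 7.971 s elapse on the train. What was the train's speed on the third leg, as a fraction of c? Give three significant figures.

Leg 1: γ = 1/√(1 − (15/17)²) = 17/8 = 2.125; τ_1 = 2.881/2.125 = 1.356 s.
Leg 2: γ = 1/√(1 − 0.617²) = 1/√0.6193 = 1.271; τ_2 = 5.976/1.271 = 4.703 s.
Leg 3: speed unknown; τ_3 = 5.352/γ_3.
Total proper time: 1.356 + 4.703 + τ_3 = 7.971, so τ_3 = 7.971 − 6.059 = 1.912 s.
γ_3 = 5.352/1.912 = 2.799; β = √(1 − 1/γ²) = √0.8723.

β = 0.934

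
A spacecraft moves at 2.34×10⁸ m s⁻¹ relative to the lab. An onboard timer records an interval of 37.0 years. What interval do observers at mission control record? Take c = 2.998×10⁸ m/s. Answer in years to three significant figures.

Δt = 59.2 years

β = 2.34×10⁸/2.998×10⁸ = 0.7805; γ = 1/√(1 − 0.7805²) = 1.600
The interval measured aboard the spacecraft is the proper time (both events occur at the same place in that frame); the lab-frame interval is Δt = γτ = 1.600 × 37.0 years.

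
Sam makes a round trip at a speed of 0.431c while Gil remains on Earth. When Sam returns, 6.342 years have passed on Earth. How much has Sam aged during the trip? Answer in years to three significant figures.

τ = 5.72 years

γ = 1/√(1 − 0.431²) = 1/√0.8142 = 1.108
Sam's clock measures proper time along the trip: τ = Δt/γ = 6.342/1.108 years.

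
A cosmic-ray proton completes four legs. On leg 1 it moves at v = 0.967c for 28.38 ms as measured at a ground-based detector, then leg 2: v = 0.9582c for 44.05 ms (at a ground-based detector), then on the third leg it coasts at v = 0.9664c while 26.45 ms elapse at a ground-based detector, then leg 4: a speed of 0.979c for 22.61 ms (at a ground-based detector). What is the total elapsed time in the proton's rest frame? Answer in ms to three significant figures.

τ = 31.2 ms

Leg 1: γ = 1/√(1 − 0.967²) = 1/√0.06491 = 3.925; τ_1 = 28.38/3.925 = 7.231 ms.
Leg 2: γ = 1/√(1 − 0.9582²) = 1/√0.08185 = 3.495; τ_2 = 44.05/3.495 = 12.60 ms.
Leg 3: γ = 1/√(1 − 0.9664²) = 1/√0.06607 = 3.890; τ_3 = 26.45/3.890 = 6.799 ms.
Leg 4: γ = 1/√(1 − 0.979²) = 1/√0.04156 = 4.905; τ_4 = 22.61/4.905 = 4.609 ms.
Total: 7.231 + 12.60 + 6.799 + 4.609 ms.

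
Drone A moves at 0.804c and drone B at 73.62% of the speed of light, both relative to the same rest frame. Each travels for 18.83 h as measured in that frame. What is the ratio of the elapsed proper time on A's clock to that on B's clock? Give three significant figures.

τ_A/τ_B = 0.879

A: γ = 1/√(1 − 0.804²) = 1/√0.3536 = 1.682. B: β = 0.7362; γ = 1/√(1 − 0.7362²) = 1/√0.4580 = 1.478.
τ_A/τ_B = γ_B/γ_A = 1.478/1.682 = 0.8786, so τ_A/τ_B = 0.8786.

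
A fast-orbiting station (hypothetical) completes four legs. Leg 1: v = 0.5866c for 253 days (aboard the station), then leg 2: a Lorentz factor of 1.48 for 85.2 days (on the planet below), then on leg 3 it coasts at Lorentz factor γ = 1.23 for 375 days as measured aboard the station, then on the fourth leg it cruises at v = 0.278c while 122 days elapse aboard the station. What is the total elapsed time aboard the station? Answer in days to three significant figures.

Leg 1: 253 days is already measured aboard the station.
Leg 2: γ = 1.48; τ_2 = 85.2/1.480 = 57.57 days.
Leg 3: 375 days is already measured aboard the station.
Leg 4: 122 days is already measured aboard the station.
Total: 253.0 + 57.57 + 375.0 + 122.0 days.

τ = 808 days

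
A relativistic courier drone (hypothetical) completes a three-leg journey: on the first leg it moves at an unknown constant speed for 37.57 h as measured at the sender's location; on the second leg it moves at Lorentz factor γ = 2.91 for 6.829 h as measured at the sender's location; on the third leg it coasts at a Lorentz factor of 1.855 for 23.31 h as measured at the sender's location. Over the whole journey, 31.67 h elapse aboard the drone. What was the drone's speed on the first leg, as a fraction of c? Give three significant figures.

Leg 1: speed unknown; τ_1 = 37.57/γ_1.
Leg 2: γ = 2.91; τ_2 = 6.829/2.910 = 2.347 h.
Leg 3: γ = 1.855; τ_3 = 23.31/1.855 = 12.57 h.
Total proper time: τ_1 + 2.347 + 12.57 = 31.67, so τ_1 = 31.67 − 14.91 = 16.76 h.
γ_1 = 37.57/16.76 = 2.242; β = √(1 − 1/γ²) = √0.8011.

β = 0.895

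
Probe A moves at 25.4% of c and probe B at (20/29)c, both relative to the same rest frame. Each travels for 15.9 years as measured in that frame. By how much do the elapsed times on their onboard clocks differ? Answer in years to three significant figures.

|τ_A − τ_B| = 3.86 years

A: β = 0.254; γ = 1/√(1 − 0.254²) = 1/√0.9355 = 1.034; τ_A = 15.9/1.034 = 15.38 years.
B: γ = 1/√(1 − (20/29)²) = 29/21 ≈ 1.381; τ_B = 15.9/1.381 = 11.51 years.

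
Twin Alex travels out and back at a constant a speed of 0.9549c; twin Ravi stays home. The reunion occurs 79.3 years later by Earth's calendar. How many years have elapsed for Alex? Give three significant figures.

γ = 1/√(1 − 0.9549²) = 1/√0.08817 = 3.368
Alex's clock measures proper time along the trip: τ = Δt/γ = 79.3/3.368 years.

τ = 23.5 years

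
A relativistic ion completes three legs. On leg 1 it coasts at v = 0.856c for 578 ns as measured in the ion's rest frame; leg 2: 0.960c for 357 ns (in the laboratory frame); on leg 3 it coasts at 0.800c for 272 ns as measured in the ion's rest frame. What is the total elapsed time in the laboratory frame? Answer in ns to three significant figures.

Leg 1: γ = 1/√(1 − 0.856²) = 1/√0.2673 = 1.934; Δt_1 = 1.934 × 578 = 1118 ns.
Leg 2: 357 ns is already measured in the laboratory frame.
Leg 3: γ = 1/√(1 − 0.800²) = 5/3 ≈ 1.667; Δt_3 = 1.667 × 272 = 453.3 ns.
Total: 1118 + 357.0 + 453.3 ns.

Δt = 1930 ns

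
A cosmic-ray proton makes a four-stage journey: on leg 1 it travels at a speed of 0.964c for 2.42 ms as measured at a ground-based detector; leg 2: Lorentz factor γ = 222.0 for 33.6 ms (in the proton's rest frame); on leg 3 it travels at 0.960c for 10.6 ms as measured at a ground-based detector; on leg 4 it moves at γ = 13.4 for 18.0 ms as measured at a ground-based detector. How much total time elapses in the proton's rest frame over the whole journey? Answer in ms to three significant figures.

Leg 1: γ = 1/√(1 − 0.964²) = 1/√0.07070 = 3.761; τ_1 = 2.42/3.761 = 0.6435 ms.
Leg 2: 33.6 ms is already measured in the proton's rest frame.
Leg 3: γ = 1/√(1 − 0.960²) = 25/7 ≈ 3.571; τ_3 = 10.6/3.571 = 2.968 ms.
Leg 4: γ = 13.4; τ_4 = 18.0/13.40 = 1.343 ms.
Total: 0.6435 + 33.60 + 2.968 + 1.343 ms.

τ = 38.6 ms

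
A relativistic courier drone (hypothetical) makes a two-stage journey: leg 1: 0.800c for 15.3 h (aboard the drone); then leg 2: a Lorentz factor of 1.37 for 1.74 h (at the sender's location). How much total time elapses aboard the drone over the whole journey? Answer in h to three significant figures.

τ = 16.6 h

Leg 1: 15.3 h is already measured aboard the drone.
Leg 2: γ = 1.37; τ_2 = 1.74/1.370 = 1.270 h.
Total: 15.30 + 1.270 h.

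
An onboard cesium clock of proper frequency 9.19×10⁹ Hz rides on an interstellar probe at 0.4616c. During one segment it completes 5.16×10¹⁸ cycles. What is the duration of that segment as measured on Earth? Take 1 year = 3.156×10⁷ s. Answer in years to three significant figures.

γ = 1/√(1 − 0.4616²) = 1/√0.7869 = 1.127
Proper time for N cycles: τ = N/f = 5.16×10¹⁸/(9.19×10⁹) = 5.615×10⁸ s = 17.79 years.
Lab-frame duration Δt = γτ = 1.127 × 17.79 = 20.06 years.

Δt = 20.1 years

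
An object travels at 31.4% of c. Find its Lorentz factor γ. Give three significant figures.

γ = 1.05

β = 0.314; γ = 1/√(1 − 0.314²) = 1/√0.9014 = 1.053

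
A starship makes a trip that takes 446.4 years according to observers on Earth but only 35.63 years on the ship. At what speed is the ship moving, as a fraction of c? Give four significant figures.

β = 0.9968

The proper time is measured on the ship (both events occur at the ship's location); Δt is measured on Earth. γ = Δt/τ = 446.4/35.63 = 12.53.
β = √(1 − 1/γ²) = √(1 − 0.006371) = √0.9936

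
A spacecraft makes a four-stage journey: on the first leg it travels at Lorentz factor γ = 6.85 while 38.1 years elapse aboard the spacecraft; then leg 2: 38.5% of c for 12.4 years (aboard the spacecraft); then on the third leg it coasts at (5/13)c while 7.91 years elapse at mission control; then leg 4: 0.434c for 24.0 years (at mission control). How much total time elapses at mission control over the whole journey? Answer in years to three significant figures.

Leg 1: γ = 6.85; Δt_1 = 6.850 × 38.1 = 261.0 years.
Leg 2: β = 0.385; γ = 1/√(1 − 0.385²) = 1/√0.8518 = 1.084; Δt_2 = 1.084 × 12.4 = 13.44 years.
Leg 3: 7.91 years is already measured at mission control.
Leg 4: 24.0 years is already measured at mission control.
Total: 261.0 + 13.44 + 7.910 + 24.00 years.

Δt = 306 years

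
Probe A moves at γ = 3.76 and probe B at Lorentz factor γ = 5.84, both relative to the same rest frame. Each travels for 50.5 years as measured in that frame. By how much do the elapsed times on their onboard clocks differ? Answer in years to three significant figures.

A: γ = 3.76; τ_A = 50.5/3.760 = 13.43 years.
B: γ = 5.84; τ_B = 50.5/5.840 = 8.647 years.

|τ_A − τ_B| = 4.78 years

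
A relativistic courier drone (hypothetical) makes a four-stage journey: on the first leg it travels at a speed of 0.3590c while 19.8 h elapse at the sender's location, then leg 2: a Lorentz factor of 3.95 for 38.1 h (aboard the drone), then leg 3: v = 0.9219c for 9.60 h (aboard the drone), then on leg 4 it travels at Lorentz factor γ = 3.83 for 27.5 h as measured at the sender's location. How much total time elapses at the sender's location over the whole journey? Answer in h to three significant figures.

Leg 1: 19.8 h is already measured at the sender's location.
Leg 2: γ = 3.95; Δt_2 = 3.950 × 38.1 = 150.5 h.
Leg 3: γ = 1/√(1 − 0.9219²) = 1/√0.1501 = 2.581; Δt_3 = 2.581 × 9.60 = 24.78 h.
Leg 4: 27.5 h is already measured at the sender's location.
Total: 19.80 + 150.5 + 24.78 + 27.50 h.

Δt = 223 h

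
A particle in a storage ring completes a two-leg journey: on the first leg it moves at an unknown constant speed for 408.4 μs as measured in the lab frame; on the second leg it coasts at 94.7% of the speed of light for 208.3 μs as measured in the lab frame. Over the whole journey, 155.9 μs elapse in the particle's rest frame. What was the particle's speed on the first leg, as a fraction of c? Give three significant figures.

Leg 1: speed unknown; τ_1 = 408.4/γ_1.
Leg 2: β = 0.947; γ = 1/√(1 − 0.947²) = 1/√0.1032 = 3.113; τ_2 = 208.3/3.113 = 66.91 μs.
Total proper time: τ_1 + 66.91 = 155.9, so τ_1 = 155.9 − 66.91 = 88.99 μs.
γ_1 = 408.4/88.99 = 4.589; β = √(1 − 1/γ²) = √0.9525.

β = 0.976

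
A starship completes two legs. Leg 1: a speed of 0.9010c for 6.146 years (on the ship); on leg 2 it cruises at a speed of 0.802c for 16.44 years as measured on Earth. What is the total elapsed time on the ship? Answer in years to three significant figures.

Leg 1: 6.146 years is already measured on the ship.
Leg 2: γ = 1/√(1 − 0.802²) = 1/√0.3568 = 1.674; τ_2 = 16.44/1.674 = 9.820 years.
Total: 6.146 + 9.820 years.

τ = 16.0 years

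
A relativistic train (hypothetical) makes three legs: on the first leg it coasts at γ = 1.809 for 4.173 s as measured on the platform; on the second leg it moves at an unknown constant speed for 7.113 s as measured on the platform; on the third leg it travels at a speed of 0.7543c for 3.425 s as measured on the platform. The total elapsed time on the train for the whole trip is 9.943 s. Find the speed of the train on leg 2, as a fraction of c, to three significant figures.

β = 0.653

Leg 1: γ = 1.809; τ_1 = 4.173/1.809 = 2.307 s.
Leg 2: speed unknown; τ_2 = 7.113/γ_2.
Leg 3: γ = 1/√(1 − 0.7543²) = 1/√0.4310 = 1.523; τ_3 = 3.425/1.523 = 2.249 s.
Total proper time: 2.307 + τ_2 + 2.249 = 9.943, so τ_2 = 9.943 − 4.555 = 5.388 s.
γ_2 = 7.113/5.388 = 1.320; β = √(1 − 1/γ²) = √0.4263.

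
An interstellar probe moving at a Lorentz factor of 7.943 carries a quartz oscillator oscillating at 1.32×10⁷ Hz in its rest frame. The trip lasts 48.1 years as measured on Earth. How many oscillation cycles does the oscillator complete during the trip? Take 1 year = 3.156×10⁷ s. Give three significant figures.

γ = 7.943
The oscillator's own cycle count is N = f × τ where τ is the proper time aboard the probe. τ = Δt/γ = 48.1/7.943 = 6.056 years = 1.911×10⁸ s.
N = 1.32×10⁷ × 1.911×10⁸ = 2.523×10¹⁵.

N = 2.52×10¹⁵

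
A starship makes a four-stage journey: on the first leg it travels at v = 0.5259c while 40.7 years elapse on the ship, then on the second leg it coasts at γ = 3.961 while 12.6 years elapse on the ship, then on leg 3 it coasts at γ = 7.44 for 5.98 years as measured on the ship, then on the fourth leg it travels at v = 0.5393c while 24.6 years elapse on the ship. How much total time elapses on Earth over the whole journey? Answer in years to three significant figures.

Leg 1: γ = 1/√(1 − 0.5259²) = 1/√0.7234 = 1.176; Δt_1 = 1.176 × 40.7 = 47.85 years.
Leg 2: γ = 3.961; Δt_2 = 3.961 × 12.6 = 49.91 years.
Leg 3: γ = 7.44; Δt_3 = 7.440 × 5.98 = 44.49 years.
Leg 4: γ = 1/√(1 − 0.5393²) = 1/√0.7092 = 1.187; Δt_4 = 1.187 × 24.6 = 29.21 years.
Total: 47.85 + 49.91 + 44.49 + 29.21 years.

Δt = 171 years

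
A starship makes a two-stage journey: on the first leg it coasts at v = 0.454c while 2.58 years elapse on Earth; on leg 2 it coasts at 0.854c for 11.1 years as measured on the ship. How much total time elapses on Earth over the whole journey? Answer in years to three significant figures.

Leg 1: 2.58 years is already measured on Earth.
Leg 2: γ = 1/√(1 − 0.854²) = 1/√0.2707 = 1.922; Δt_2 = 1.922 × 11.1 = 21.33 years.
Total: 2.580 + 21.33 years.

Δt = 23.9 years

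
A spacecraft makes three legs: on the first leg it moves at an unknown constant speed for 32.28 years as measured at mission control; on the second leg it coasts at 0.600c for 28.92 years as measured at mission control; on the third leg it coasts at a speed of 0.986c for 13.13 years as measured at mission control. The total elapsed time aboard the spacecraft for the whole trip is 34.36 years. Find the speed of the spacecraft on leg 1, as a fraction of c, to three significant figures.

Leg 1: speed unknown; τ_1 = 32.28/γ_1.
Leg 2: γ = 1/√(1 − 0.600²) = 5/4 = 1.250; τ_2 = 28.92/1.250 = 23.14 years.
Leg 3: γ = 1/√(1 − 0.986²) = 1/√0.02780 = 5.997; τ_3 = 13.13/5.997 = 2.189 years.
Total proper time: τ_1 + 23.14 + 2.189 = 34.36, so τ_1 = 34.36 − 25.33 = 9.035 years.
γ_1 = 32.28/9.035 = 3.573; β = √(1 − 1/γ²) = √0.9217.

β = 0.960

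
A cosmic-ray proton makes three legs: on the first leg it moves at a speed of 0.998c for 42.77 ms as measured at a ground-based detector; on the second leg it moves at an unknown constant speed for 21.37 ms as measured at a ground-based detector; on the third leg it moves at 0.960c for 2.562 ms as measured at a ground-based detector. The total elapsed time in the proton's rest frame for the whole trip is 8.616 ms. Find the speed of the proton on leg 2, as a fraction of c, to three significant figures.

β = 0.970

Leg 1: γ = 1/√(1 − 0.998²) = 1/√0.003996 = 15.82; τ_1 = 42.77/15.82 = 2.704 ms.
Leg 2: speed unknown; τ_2 = 21.37/γ_2.
Leg 3: γ = 1/√(1 − 0.960²) = 25/7 ≈ 3.571; τ_3 = 2.562/3.571 = 0.7174 ms.
Total proper time: 2.704 + τ_2 + 0.7174 = 8.616, so τ_2 = 8.616 − 3.421 = 5.195 ms.
γ_2 = 21.37/5.195 = 4.114; β = √(1 − 1/γ²) = √0.9409.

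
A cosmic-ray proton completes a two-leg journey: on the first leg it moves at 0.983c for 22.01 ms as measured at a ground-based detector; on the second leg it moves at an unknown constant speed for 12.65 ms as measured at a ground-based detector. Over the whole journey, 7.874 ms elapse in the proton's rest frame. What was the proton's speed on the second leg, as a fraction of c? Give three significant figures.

β = 0.953

Leg 1: γ = 1/√(1 − 0.983²) = 1/√0.03371 = 5.446; τ_1 = 22.01/5.446 = 4.041 ms.
Leg 2: speed unknown; τ_2 = 12.65/γ_2.
Total proper time: 4.041 + τ_2 = 7.874, so τ_2 = 7.874 − 4.041 = 3.833 ms.
γ_2 = 12.65/3.833 = 3.300; β = √(1 − 1/γ²) = √0.9082.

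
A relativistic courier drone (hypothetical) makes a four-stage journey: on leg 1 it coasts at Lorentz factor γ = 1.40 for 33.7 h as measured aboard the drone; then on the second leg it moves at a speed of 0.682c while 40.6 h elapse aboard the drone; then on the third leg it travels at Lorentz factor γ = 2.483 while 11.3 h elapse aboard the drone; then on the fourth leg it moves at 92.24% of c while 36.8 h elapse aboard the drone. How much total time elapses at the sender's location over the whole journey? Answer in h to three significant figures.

Δt = 226 h

Leg 1: γ = 1.40; Δt_1 = 1.400 × 33.7 = 47.18 h.
Leg 2: γ = 1/√(1 − 0.682²) = 1/√0.5349 = 1.367; Δt_2 = 1.367 × 40.6 = 55.51 h.
Leg 3: γ = 2.483; Δt_3 = 2.483 × 11.3 = 28.06 h.
Leg 4: β = 0.9224; γ = 1/√(1 − 0.9224²) = 1/√0.1492 = 2.589; Δt_4 = 2.589 × 36.8 = 95.28 h.
Total: 47.18 + 55.51 + 28.06 + 95.28 h.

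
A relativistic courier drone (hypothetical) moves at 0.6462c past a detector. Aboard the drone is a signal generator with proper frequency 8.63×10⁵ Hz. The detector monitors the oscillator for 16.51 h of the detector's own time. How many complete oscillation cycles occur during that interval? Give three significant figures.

N = 3.91×10¹⁰

γ = 1/√(1 − 0.6462²) = 1/√0.5824 = 1.310
During 16.51 h of lab time, the oscillator's proper time advances by τ = Δt/γ = 16.51/1.310 = 12.60 h = 4.536×10⁴ s.
N = f × τ = 8.63×10⁵ × 4.536×10⁴ = 3.915×10¹⁰.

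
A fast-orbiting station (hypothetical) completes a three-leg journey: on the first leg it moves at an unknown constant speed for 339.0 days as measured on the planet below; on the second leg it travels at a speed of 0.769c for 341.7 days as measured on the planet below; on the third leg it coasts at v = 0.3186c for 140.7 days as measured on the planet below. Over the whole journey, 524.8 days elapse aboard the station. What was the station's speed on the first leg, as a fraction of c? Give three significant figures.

β = 0.860

Leg 1: speed unknown; τ_1 = 339.0/γ_1.
Leg 2: γ = 1/√(1 − 0.769²) = 1/√0.4086 = 1.564; τ_2 = 341.7/1.564 = 218.4 days.
Leg 3: γ = 1/√(1 − 0.3186²) = 1/√0.8985 = 1.055; τ_3 = 140.7/1.055 = 133.4 days.
Total proper time: τ_1 + 218.4 + 133.4 = 524.8, so τ_1 = 524.8 − 351.8 = 173.0 days.
γ_1 = 339.0/173.0 = 1.960; β = √(1 − 1/γ²) = √0.7396.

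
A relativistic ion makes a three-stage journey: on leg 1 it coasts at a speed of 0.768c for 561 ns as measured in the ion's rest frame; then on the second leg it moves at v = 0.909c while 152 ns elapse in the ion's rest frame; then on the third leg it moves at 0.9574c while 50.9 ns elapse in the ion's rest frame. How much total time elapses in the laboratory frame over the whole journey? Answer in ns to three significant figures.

Leg 1: γ = 1/√(1 − 0.768²) = 1/√0.4102 = 1.561; Δt_1 = 1.561 × 561 = 875.9 ns.
Leg 2: γ = 1/√(1 − 0.909²) = 1/√0.1737 = 2.399; Δt_2 = 2.399 × 152 = 364.7 ns.
Leg 3: γ = 1/√(1 − 0.9574²) = 1/√0.08339 = 3.463; Δt_3 = 3.463 × 50.9 = 176.3 ns.
Total: 875.9 + 364.7 + 176.3 ns.

Δt = 1420 ns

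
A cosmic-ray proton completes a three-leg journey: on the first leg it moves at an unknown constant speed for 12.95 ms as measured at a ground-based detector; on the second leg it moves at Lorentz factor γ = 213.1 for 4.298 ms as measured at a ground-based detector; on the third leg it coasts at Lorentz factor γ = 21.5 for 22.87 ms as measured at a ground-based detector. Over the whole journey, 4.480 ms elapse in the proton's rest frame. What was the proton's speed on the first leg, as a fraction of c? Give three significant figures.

Leg 1: speed unknown; τ_1 = 12.95/γ_1.
Leg 2: γ = 213.1; τ_2 = 4.298/213.1 = 0.02017 ms.
Leg 3: γ = 21.5; τ_3 = 22.87/21.50 = 1.064 ms.
Total proper time: τ_1 + 0.02017 + 1.064 = 4.480, so τ_1 = 4.480 − 1.084 = 3.396 ms.
γ_1 = 12.95/3.396 = 3.813; β = √(1 − 1/γ²) = √0.9312.

β = 0.965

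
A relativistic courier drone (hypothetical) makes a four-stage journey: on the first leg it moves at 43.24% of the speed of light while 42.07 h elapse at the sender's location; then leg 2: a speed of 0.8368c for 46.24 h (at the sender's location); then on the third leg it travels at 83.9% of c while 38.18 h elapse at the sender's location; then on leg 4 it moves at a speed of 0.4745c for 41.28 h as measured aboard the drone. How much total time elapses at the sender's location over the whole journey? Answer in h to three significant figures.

Δt = 173 h

Leg 1: 42.07 h is already measured at the sender's location.
Leg 2: 46.24 h is already measured at the sender's location.
Leg 3: 38.18 h is already measured at the sender's location.
Leg 4: γ = 1/√(1 − 0.4745²) = 1/√0.7748 = 1.136; Δt_4 = 1.136 × 41.28 = 46.90 h.
Total: 42.07 + 46.24 + 38.18 + 46.90 h.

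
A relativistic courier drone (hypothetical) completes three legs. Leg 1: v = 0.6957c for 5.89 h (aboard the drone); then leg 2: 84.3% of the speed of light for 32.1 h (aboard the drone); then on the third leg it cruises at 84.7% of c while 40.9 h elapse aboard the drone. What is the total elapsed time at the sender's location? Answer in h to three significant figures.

Δt = 145 h

Leg 1: γ = 1/√(1 − 0.6957²) = 1/√0.5160 = 1.392; Δt_1 = 1.392 × 5.89 = 8.200 h.
Leg 2: β = 0.843; γ = 1/√(1 − 0.843²) = 1/√0.2894 = 1.859; Δt_2 = 1.859 × 32.1 = 59.68 h.
Leg 3: β = 0.847; γ = 1/√(1 − 0.847²) = 1/√0.2826 = 1.881; Δt_3 = 1.881 × 40.9 = 76.94 h.
Total: 8.200 + 59.68 + 76.94 h.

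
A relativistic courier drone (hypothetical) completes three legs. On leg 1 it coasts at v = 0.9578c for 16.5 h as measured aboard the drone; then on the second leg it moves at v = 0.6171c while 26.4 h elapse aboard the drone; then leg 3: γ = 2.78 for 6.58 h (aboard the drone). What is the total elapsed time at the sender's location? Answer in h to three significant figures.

Leg 1: γ = 1/√(1 − 0.9578²) = 1/√0.08262 = 3.479; Δt_1 = 3.479 × 16.5 = 57.40 h.
Leg 2: γ = 1/√(1 − 0.6171²) = 1/√0.6192 = 1.271; Δt_2 = 1.271 × 26.4 = 33.55 h.
Leg 3: γ = 2.78; Δt_3 = 2.780 × 6.58 = 18.29 h.
Total: 57.40 + 33.55 + 18.29 h.

Δt = 109 h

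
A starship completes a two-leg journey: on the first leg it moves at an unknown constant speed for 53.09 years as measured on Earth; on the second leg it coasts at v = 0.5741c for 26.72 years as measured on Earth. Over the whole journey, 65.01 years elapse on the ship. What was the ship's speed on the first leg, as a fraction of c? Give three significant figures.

β = 0.583

Leg 1: speed unknown; τ_1 = 53.09/γ_1.
Leg 2: γ = 1/√(1 − 0.5741²) = 1/√0.6704 = 1.221; τ_2 = 26.72/1.221 = 21.88 years.
Total proper time: τ_1 + 21.88 = 65.01, so τ_1 = 65.01 − 21.88 = 43.13 years.
γ_1 = 53.09/43.13 = 1.231; β = √(1 − 1/γ²) = √0.3400.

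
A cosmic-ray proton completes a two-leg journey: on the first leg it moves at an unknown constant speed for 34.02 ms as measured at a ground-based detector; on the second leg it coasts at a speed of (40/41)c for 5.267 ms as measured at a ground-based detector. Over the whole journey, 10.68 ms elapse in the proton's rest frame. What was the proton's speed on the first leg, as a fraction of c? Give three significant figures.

Leg 1: speed unknown; τ_1 = 34.02/γ_1.
Leg 2: γ = 1/√(1 − (40/41)²) = 41/9 ≈ 4.556; τ_2 = 5.267/4.556 = 1.156 ms.
Total proper time: τ_1 + 1.156 = 10.68, so τ_1 = 10.68 − 1.156 = 9.524 ms.
γ_1 = 34.02/9.524 = 3.572; β = √(1 − 1/γ²) = √0.9216.

β = 0.960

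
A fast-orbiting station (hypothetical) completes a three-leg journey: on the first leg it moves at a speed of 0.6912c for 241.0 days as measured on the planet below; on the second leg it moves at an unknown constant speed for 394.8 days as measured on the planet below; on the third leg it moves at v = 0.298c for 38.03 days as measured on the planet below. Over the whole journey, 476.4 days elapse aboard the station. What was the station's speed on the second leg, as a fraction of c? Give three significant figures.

β = 0.739

Leg 1: γ = 1/√(1 − 0.6912²) = 1/√0.5222 = 1.384; τ_1 = 241.0/1.384 = 174.2 days.
Leg 2: speed unknown; τ_2 = 394.8/γ_2.
Leg 3: γ = 1/√(1 − 0.298²) = 1/√0.9112 = 1.048; τ_3 = 38.03/1.048 = 36.30 days.
Total proper time: 174.2 + τ_2 + 36.30 = 476.4, so τ_2 = 476.4 − 210.5 = 265.9 days.
γ_2 = 394.8/265.9 = 1.485; β = √(1 − 1/γ²) = √0.5463.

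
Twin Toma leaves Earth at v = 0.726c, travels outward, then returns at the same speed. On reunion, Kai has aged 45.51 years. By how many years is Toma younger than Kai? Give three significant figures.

γ = 1/√(1 − 0.726²) = 1/√0.4729 = 1.454
Toma's elapsed proper time: τ = 45.51/1.454 = 31.30 years.
Age gap = Δt − τ = 45.51 − 31.30 years.

Δt − τ = 14.2 years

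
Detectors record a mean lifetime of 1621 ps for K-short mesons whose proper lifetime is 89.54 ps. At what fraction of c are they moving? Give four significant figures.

β = 0.9985

γ = Δt/τ₀ = 1621/89.54 = 18.10
β = √(1 − 1/γ²) = √(1 − 0.003051) = √0.9969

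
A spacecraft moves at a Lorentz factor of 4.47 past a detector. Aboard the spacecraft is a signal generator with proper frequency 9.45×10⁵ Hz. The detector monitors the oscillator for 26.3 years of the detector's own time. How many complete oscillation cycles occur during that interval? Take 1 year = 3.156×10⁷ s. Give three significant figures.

γ = 4.47
During 26.3 years of lab time, the oscillator's proper time advances by τ = Δt/γ = 26.3/4.470 = 5.884 years = 1.857×10⁸ s.
N = f × τ = 9.45×10⁵ × 1.857×10⁸ = 1.755×10¹⁴.

N = 1.75×10¹⁴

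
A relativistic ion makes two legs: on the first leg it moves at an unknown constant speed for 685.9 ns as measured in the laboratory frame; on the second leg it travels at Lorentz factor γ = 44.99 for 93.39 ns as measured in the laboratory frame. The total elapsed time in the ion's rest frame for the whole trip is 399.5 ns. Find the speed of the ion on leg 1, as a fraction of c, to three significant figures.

β = 0.815

Leg 1: speed unknown; τ_1 = 685.9/γ_1.
Leg 2: γ = 44.99; τ_2 = 93.39/44.99 = 2.076 ns.
Total proper time: τ_1 + 2.076 = 399.5, so τ_1 = 399.5 − 2.076 = 397.4 ns.
γ_1 = 685.9/397.4 = 1.726; β = √(1 − 1/γ²) = √0.6643.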